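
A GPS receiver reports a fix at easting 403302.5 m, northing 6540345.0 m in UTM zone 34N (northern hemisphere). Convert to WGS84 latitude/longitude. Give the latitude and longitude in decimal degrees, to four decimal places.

Zone 34N: λ₀ = 21°, k₀ = 0.9996, false easting 500000 m.
Meridian distance M = (N − FN)/k₀ = 6542962.2 m.
Inverse transverse Mercator on WGS84 gives φ = 58.99169970°, λ = 19.31719991°.

lat 58.9917°, lon 19.3172°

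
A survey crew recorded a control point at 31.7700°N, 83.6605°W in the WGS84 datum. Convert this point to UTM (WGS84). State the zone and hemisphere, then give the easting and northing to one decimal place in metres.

Longitude -83.6605° lies in the 6° band [-84°, -78°), giving zone 17; latitude is north of the equator, so 17N.
Zone 17 central meridian λ₀ = 6×17 − 183 = -81°; Δλ = -2.6605°.
Transverse Mercator on WGS84 with k₀ = 0.9996 gives E = 248035.623 m, N = 3518023.803 m.

Zone 17N: E 248035.6 m, N 3518023.8 m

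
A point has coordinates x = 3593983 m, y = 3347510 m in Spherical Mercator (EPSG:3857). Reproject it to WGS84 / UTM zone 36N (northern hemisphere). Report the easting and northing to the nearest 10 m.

E 430240 m, N 3183680 m

Web Mercator inverse (R = 6378137 m) → φ = 28.77870360°, λ = 32.28529860°.
UTM 36N forward: E = 430239.403 m, N = 3183677.748 m.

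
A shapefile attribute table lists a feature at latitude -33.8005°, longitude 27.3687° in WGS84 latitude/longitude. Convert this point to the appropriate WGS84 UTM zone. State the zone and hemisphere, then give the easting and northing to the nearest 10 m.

Longitude 27.3687° lies in the 6° band [24°, 30°), giving zone 35; latitude is south of the equator, so 35S.
Zone 35 central meridian λ₀ = 6×35 − 183 = 27°; Δλ = +0.3687°.
Transverse Mercator on WGS84 with k₀ = 0.9996 gives E = 534128.127 m, N = 6259902.741 m.

Zone 35S: E 534130 m, N 6259900 m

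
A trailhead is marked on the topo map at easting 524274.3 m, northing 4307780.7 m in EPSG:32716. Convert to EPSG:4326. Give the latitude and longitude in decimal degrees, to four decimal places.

Zone 16S: λ₀ = -87°, k₀ = 0.9996, false easting 500000 m, false northing 10000000 m.
Meridian distance M = (N − FN)/k₀ = -5694497.1 m.
Inverse transverse Mercator on WGS84 gives φ = -51.38070017°, λ = -86.65119984°.

lat -51.3807°, lon -86.6512°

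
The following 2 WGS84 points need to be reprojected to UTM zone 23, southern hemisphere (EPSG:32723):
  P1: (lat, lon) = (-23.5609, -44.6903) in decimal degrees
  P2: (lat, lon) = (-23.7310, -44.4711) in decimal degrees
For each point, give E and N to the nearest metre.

UTM zone 23S: λ₀ = -45°, k₀ = 0.9996.
P1 (-23.5609°, -44.6903°) → (531605.981, 7394352.412) m.
P2 (-23.7310°, -44.4711°) → (553906.736, 7375454.851) m.

P1: E 531606 m, N 7394352 m; P2: E 553907 m, N 7375455 m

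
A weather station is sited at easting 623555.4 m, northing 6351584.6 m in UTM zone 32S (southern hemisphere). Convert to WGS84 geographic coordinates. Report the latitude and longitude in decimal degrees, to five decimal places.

Zone 32S: λ₀ = 9°, k₀ = 0.9996, false easting 500000 m, false northing 10000000 m.
Meridian distance M = (N − FN)/k₀ = -3649875.4 m.
Inverse transverse Mercator on WGS84 gives φ = -32.96709957°, λ = 10.32210002°.

lat -32.96710°, lon 10.32210°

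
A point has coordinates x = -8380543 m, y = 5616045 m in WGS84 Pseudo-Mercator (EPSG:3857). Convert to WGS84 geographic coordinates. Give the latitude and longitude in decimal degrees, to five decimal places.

lat 44.96520°, lon -75.28370°

R = 6378137 m. λ = x/R = -75.28369866°.
φ = 2·arctan(exp(y/R)) − 90° = 2·arctan(2.41214) − 90° = 44.96520253°.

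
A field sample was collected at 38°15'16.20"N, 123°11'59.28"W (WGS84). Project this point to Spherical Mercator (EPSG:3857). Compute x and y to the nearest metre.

Web Mercator is spherical with R = a = 6378137 m.
x = R·λ = 6378137 × -2.150242148 = -13714539.002 m.
y = R·ln tan(π/4 + φ/2) = 6378137 × 0.723634625 = 4615440.775 m.

x -13714539 m, y 4615441 m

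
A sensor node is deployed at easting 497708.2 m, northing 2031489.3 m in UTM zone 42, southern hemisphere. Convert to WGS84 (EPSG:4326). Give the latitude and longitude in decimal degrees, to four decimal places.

Zone 42S: λ₀ = 69°, k₀ = 0.9996, false easting 500000 m, false northing 10000000 m.
Meridian distance M = (N − FN)/k₀ = -7971699.4 m.
Inverse transverse Mercator on WGS84 gives φ = -71.81690019°, λ = 68.93419900°.

lat -71.8169°, lon 68.9342°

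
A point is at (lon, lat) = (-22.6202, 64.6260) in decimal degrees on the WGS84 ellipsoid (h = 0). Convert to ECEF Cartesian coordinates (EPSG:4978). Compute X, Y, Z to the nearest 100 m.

WGS84: a = 6378137 m, e² = 0.006694380; N(φ) = a/√(1−e²sin²φ) = 6395637.231 m.
X = (N+h)·cosφ·cosλ = 2529862.934 m; Y = (N+h)·cosφ·sinλ = -1054126.918 m; Z = (N(1−e²)+h)·sinφ = 5739964.639 m.

X 2529900 m, Y -1054100 m, Z 5740000 m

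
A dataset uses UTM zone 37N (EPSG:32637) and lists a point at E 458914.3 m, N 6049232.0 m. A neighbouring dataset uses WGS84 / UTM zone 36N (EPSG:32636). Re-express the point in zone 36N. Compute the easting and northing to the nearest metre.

E 846473 m, N 6062281 m

UTM 37N → geographic: φ = 54.58890021°, λ = 38.36419985°.
UTM 36N (λ₀ = 33°) forward: E = 846472.770 m, N = 6062281.070 m.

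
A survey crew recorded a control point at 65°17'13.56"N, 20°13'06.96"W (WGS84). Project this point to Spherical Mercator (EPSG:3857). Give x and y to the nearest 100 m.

x -2250700 m, y 9684400 m

Web Mercator is spherical with R = a = 6378137 m.
x = R·λ = 6378137 × -0.352881140 = -2250724.257 m.
y = R·ln tan(π/4 + φ/2) = 6378137 × 1.518375110 = 9684404.472 m.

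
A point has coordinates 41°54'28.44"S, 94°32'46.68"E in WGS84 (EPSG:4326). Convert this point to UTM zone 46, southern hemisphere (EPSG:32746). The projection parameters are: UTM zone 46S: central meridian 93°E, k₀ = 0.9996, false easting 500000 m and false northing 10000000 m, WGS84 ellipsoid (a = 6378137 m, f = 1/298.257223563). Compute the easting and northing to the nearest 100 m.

E 628200 m, N 5359300 m

Zone 46 central meridian λ₀ = 6×46 − 183 = 93°; Δλ = +1.5463°.
Transverse Mercator on WGS84 with k₀ = 0.9996 gives E = 628247.091 m, N = 5359293.394 m.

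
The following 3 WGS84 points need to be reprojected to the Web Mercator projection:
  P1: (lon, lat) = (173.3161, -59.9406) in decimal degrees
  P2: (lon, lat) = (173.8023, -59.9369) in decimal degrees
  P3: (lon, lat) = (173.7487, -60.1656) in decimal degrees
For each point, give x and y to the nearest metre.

Web Mercator: x = R·λ, y = R·ln tan(π/4+φ/2), R = 6378137 m.
P1 (-59.9406°, 173.3161°) → (19293459.998, -8386524.991) m.
P2 (-59.9369°, 173.8023°) → (19347583.535, -8385702.749) m.
P3 (-60.1656°, 173.7487°) → (19341616.810, -8436699.551) m.

P1: x 19293460 m, y -8386525 m; P2: x 19347584 m, y -8385703 m; P3: x 19341617 m, y -8436700 m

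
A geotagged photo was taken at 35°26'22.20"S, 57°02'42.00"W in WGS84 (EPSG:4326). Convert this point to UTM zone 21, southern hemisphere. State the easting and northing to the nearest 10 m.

E 495920 m, N 6078220 m

Zone 21 central meridian λ₀ = 6×21 − 183 = -57°; Δλ = -0.0450°.
Transverse Mercator on WGS84 with k₀ = 0.9996 gives E = 495915.752 m, N = 6078215.355 m.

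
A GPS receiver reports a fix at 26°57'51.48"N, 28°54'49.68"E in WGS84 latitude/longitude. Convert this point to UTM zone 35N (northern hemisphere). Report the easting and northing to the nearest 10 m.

Zone 35 central meridian λ₀ = 6×35 − 183 = 27°; Δλ = +1.9138°.
Transverse Mercator on WGS84 with k₀ = 0.9996 gives E = 689958.898 m, N = 2983920.029 m.

E 689960 m, N 2983920 m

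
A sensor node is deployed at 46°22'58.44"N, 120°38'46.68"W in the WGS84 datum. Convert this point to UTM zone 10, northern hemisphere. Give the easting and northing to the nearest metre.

Zone 10 central meridian λ₀ = 6×10 − 183 = -123°; Δλ = +2.3537°.
Transverse Mercator on WGS84 with k₀ = 0.9996 gives E = 680988.800 m, N = 5139283.821 m.

E 680989 m, N 5139284 m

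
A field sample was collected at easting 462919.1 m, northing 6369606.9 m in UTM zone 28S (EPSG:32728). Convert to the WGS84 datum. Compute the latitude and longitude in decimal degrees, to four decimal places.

Zone 28S: λ₀ = -15°, k₀ = 0.9996, false easting 500000 m, false northing 10000000 m.
Meridian distance M = (N − FN)/k₀ = -3631845.8 m.
Inverse transverse Mercator on WGS84 gives φ = -32.81090025°, λ = -15.39610037°.

lat -32.8109°, lon -15.3961°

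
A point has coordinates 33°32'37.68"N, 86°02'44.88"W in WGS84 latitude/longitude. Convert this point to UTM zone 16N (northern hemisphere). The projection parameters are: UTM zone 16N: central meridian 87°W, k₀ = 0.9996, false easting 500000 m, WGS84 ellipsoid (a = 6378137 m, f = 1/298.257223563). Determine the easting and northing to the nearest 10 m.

E 588590 m, N 3711980 m

Zone 16 central meridian λ₀ = 6×16 − 183 = -87°; Δλ = +0.9542°.
Transverse Mercator on WGS84 with k₀ = 0.9996 gives E = 588588.170 m, N = 3711982.941 m.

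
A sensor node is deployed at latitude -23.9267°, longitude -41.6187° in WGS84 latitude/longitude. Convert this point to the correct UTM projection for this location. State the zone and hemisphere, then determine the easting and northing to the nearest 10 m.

Longitude -41.6187° lies in the 6° band [-42°, -36°), giving zone 24; latitude is south of the equator, so 24S.
Zone 24 central meridian λ₀ = 6×24 − 183 = -39°; Δλ = -2.6187°.
Transverse Mercator on WGS84 with k₀ = 0.9996 gives E = 233435.857 m, N = 7351417.014 m.

Zone 24S: E 233440 m, N 7351420 m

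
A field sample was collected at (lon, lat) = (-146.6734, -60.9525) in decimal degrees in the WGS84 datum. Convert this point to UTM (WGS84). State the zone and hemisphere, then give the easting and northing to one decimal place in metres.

Zone 6S: E 517690.8 m, N 3242459.3 m

Longitude -146.6734° lies in the 6° band [-150°, -144°), giving zone 6; latitude is south of the equator, so 6S.
Zone 6 central meridian λ₀ = 6×6 − 183 = -147°; Δλ = +0.3266°.
Transverse Mercator on WGS84 with k₀ = 0.9996 gives E = 517690.754 m, N = 3242459.318 m.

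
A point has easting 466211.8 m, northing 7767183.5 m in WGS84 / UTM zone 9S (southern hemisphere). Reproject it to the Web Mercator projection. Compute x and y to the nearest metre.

Unproject from UTM 9S (λ₀ = -129°) → φ = -20.19249995°, λ = -129.32340044°.
Web Mercator (R = 6378137 m): x = -14396215.084 m, y = -2295849.186 m.

x -14396215 m, y -2295849 m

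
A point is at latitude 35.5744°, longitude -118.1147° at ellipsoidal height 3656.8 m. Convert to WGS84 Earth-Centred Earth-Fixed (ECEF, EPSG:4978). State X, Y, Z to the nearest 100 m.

WGS84: a = 6378137 m, e² = 0.006694380; N(φ) = a/√(1−e²sin²φ) = 6385374.692 m.
X = (N+h)·cosφ·cosλ = -2448830.523 m; Y = (N+h)·cosφ·sinλ = -4583421.409 m; Z = (N(1−e²)+h)·sinφ = 3692012.533 m.

X -2448800 m, Y -4583400 m, Z 3692000 m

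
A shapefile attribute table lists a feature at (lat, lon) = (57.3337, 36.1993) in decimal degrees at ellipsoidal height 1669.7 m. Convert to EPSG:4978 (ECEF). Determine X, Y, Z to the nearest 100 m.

X 2785400 m, Y 2038500 m, Z 5347500 m

WGS84: a = 6378137 m, e² = 0.006694380; N(φ) = a/√(1−e²sin²φ) = 6393320.433 m.
X = (N+h)·cosφ·cosλ = 2785382.120 m; Y = (N+h)·cosφ·sinλ = 2038539.284 m; Z = (N(1−e²)+h)·sinφ = 5347454.586 m.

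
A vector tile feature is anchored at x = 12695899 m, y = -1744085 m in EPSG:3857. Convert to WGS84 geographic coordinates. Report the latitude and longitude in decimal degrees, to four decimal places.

R = 6378137 m. λ = x/R = 114.04920117°.
φ = 2·arctan(exp(y/R)) − 90° = 2·arctan(0.76075) − 90° = -15.47570378°.

lat -15.4757°, lon 114.0492°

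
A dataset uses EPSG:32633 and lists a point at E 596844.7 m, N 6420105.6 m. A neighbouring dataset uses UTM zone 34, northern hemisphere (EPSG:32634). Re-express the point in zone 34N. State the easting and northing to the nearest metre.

E 241437 m, N 6427287 m

UTM 33N → geographic: φ = 57.91219959°, λ = 16.63450076°.
UTM 34N (λ₀ = 21°) forward: E = 241436.575 m, N = 6427286.969 m.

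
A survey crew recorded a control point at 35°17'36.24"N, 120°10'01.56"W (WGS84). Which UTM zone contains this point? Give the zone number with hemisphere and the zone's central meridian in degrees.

UTM zone = ⌊(λ + 180)/6⌋ + 1; -120.1671° ∈ [-126°, -120°) → zone 10.
Hemisphere: N (φ ≥ 0).
Central meridian λ₀ = 6×10 − 183 = -123°.

Zone 10N, central meridian -123°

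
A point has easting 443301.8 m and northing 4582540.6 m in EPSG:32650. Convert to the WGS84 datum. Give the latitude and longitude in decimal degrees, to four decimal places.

Zone 50N: λ₀ = 117°, k₀ = 0.9996, false easting 500000 m.
Meridian distance M = (N − FN)/k₀ = 4584374.3 m.
Inverse transverse Mercator on WGS84 gives φ = 41.39240039°, λ = 116.32180015°.

lat 41.3924°, lon 116.3218°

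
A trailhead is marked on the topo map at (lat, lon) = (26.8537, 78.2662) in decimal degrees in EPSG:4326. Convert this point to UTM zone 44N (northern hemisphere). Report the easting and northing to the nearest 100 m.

Zone 44 central meridian λ₀ = 6×44 − 183 = 81°; Δλ = -2.7338°.
Transverse Mercator on WGS84 with k₀ = 0.9996 gives E = 228353.957 m, N = 2973160.189 m.

E 228400 m, N 2973200 m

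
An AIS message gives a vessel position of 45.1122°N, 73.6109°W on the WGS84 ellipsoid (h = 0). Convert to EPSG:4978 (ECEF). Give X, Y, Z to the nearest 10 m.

X 1272190 m, Y -4325560 m, Z 4496160 m

WGS84: a = 6378137 m, e² = 0.006694380; N(φ) = a/√(1−e²sin²φ) = 6388880.308 m.
X = (N+h)·cosφ·cosλ = 1272188.476 m; Y = (N+h)·cosφ·sinλ = -4325563.623 m; Z = (N(1−e²)+h)·sinφ = 4496156.761 m.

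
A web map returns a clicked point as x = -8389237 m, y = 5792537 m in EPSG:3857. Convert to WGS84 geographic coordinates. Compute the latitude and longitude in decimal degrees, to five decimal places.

R = 6378137 m. λ = x/R = -75.36179819°.
φ = 2·arctan(exp(y/R)) − 90° = 2·arctan(2.47982) − 90° = 46.07600219°.

lat 46.07600°, lon -75.36180°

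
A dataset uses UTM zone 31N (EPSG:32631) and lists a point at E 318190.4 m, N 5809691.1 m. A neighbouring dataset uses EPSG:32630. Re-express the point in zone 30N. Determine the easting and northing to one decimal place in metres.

UTM 31N → geographic: φ = 52.40720040°, λ = 0.32710040°.
UTM 30N (λ₀ = -3°) forward: E = 726296.556 m, N = 5811538.492 m.

E 726296.6 m, N 5811538.5 m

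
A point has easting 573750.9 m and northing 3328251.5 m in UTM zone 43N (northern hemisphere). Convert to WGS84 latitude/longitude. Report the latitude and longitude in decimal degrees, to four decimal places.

Zone 43N: λ₀ = 75°, k₀ = 0.9996, false easting 500000 m.
Meridian distance M = (N − FN)/k₀ = 3329583.3 m.
Inverse transverse Mercator on WGS84 gives φ = 30.08319958°, λ = 75.76530036°.

lat 30.0832°, lon 75.7653°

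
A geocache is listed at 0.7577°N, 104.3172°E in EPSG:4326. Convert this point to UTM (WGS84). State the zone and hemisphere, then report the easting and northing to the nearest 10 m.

Zone 48N: E 424030 m, N 83750 m

Longitude 104.3172° lies in the 6° band [102°, 108°), giving zone 48; latitude is north of the equator, so 48N.
Zone 48 central meridian λ₀ = 6×48 − 183 = 105°; Δλ = -0.6828°.
Transverse Mercator on WGS84 with k₀ = 0.9996 gives E = 424026.245 m, N = 83754.652 m.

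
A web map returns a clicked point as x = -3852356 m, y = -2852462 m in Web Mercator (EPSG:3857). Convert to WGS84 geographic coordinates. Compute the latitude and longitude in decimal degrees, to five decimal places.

R = 6378137 m. λ = x/R = -34.60630275°.
φ = 2·arctan(exp(y/R)) − 90° = 2·arctan(0.63940) − 90° = -24.81029854°.

lat -24.81030°, lon -34.60630°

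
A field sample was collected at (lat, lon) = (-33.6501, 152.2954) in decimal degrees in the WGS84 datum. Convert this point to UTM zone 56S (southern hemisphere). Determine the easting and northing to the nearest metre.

Zone 56 central meridian λ₀ = 6×56 − 183 = 153°; Δλ = -0.7046°.
Transverse Mercator on WGS84 with k₀ = 0.9996 gives E = 434665.503 m, N = 6276416.525 m.

E 434666 m, N 6276417 m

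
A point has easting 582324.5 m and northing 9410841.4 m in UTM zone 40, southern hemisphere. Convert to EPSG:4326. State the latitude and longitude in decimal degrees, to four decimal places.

Zone 40S: λ₀ = 57°, k₀ = 0.9996, false easting 500000 m, false northing 10000000 m.
Meridian distance M = (N − FN)/k₀ = -589394.4 m.
Inverse transverse Mercator on WGS84 gives φ = -5.32969997°, λ = 57.74299984°.

lat -5.3297°, lon 57.7430°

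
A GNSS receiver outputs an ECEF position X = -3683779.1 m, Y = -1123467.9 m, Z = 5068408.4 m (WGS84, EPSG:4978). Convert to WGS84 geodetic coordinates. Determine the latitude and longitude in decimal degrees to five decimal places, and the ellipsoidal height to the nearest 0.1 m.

lat 52.95540°, lon -163.03950°, h 1069.3 m

λ = atan2(Y, X) = -163.03949975°; p = √(X²+Y²) = 3851286.6 m.
Bowring's method on WGS84 (a = 6378137 m, b = 6356752.314 m) gives φ = 52.95540020°, h = 1069.255 m.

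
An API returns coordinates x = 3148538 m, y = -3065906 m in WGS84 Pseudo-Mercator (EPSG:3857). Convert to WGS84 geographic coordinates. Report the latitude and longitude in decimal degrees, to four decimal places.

lat -26.5383°, lon 28.2838°

R = 6378137 m. λ = x/R = 28.28379808°.
φ = 2·arctan(exp(y/R)) − 90° = 2·arctan(0.61836) − 90° = -26.53830072°.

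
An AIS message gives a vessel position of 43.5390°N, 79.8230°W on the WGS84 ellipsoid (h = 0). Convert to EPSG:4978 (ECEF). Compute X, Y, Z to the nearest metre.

X 818234 m, Y -4558049 m, Z 4371104 m

WGS84: a = 6378137 m, e² = 0.006694380; N(φ) = a/√(1−e²sin²φ) = 6388291.473 m.
X = (N+h)·cosφ·cosλ = 818233.597 m; Y = (N+h)·cosφ·sinλ = -4558048.746 m; Z = (N(1−e²)+h)·sinφ = 4371103.805 m.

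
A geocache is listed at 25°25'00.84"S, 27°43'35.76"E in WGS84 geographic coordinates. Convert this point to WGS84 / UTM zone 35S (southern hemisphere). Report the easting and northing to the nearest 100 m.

Zone 35 central meridian λ₀ = 6×35 − 183 = 27°; Δλ = +0.7266°.
Transverse Mercator on WGS84 with k₀ = 0.9996 gives E = 573072.899 m, N = 7188689.337 m.

E 573100 m, N 7188700 m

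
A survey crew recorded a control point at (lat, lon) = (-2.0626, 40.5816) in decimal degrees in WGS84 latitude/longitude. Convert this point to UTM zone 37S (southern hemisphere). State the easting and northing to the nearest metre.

E 675902 m, N 9771932 m

Zone 37 central meridian λ₀ = 6×37 − 183 = 39°; Δλ = +1.5816°.
Transverse Mercator on WGS84 with k₀ = 0.9996 gives E = 675901.651 m, N = 9771932.341 m.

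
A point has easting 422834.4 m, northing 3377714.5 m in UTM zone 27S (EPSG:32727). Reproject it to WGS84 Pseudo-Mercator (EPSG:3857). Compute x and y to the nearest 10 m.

x -2490480 m, y -8340160 m

Unproject from UTM 27S (λ₀ = -21°) → φ = -59.73129969°, λ = -22.37240076°.
Web Mercator (R = 6378137 m): x = -2490484.260 m, y = -8340156.168 m.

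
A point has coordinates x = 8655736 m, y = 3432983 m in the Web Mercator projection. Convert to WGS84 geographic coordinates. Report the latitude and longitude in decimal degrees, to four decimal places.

R = 6378137 m. λ = x/R = 77.75579944°.
φ = 2·arctan(exp(y/R)) − 90° = 2·arctan(1.71299) − 90° = 29.44950264°.

lat 29.4495°, lon 77.7558°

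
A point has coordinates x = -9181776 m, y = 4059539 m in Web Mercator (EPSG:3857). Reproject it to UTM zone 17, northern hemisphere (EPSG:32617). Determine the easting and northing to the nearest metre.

E 363567 m, N 3788495 m

Web Mercator inverse (R = 6378137 m) → φ = 34.22860089°, λ = -82.48129716°.
UTM 17N forward: E = 363567.322 m, N = 3788495.432 m.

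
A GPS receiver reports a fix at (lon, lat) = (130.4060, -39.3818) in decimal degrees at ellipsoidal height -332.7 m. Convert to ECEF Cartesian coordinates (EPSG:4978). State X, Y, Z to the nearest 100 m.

WGS84: a = 6378137 m, e² = 0.006694380; N(φ) = a/√(1−e²sin²φ) = 6386748.838 m.
X = (N+h)·cosφ·cosλ = -3199698.549 m; Y = (N+h)·cosφ·sinλ = 3758835.498 m; Z = (N(1−e²)+h)·sinφ = -4024957.774 m.

X -3199700 m, Y 3758800 m, Z -4025000 m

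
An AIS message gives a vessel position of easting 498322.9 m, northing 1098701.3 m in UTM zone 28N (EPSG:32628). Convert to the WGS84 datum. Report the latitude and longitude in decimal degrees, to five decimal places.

lat 9.93930°, lon -15.01530°

Zone 28N: λ₀ = -15°, k₀ = 0.9996, false easting 500000 m.
Meridian distance M = (N − FN)/k₀ = 1099141.0 m.
Inverse transverse Mercator on WGS84 gives φ = 9.93929967°, λ = -15.01529980°.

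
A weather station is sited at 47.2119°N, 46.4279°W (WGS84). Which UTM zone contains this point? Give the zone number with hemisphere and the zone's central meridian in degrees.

UTM zone = ⌊(λ + 180)/6⌋ + 1; -46.4279° ∈ [-48°, -42°) → zone 23.
Hemisphere: N (φ ≥ 0).
Central meridian λ₀ = 6×23 − 183 = -45°.

Zone 23N, central meridian -45°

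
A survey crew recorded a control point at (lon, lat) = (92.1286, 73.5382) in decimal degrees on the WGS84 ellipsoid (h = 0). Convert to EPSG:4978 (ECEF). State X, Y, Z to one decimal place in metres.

X -67339.4 m, Y 1811749.8 m, Z 6094533.0 m

WGS84: a = 6378137 m, e² = 0.006694380; N(φ) = a/√(1−e²sin²φ) = 6397862.615 m.
X = (N+h)·cosφ·cosλ = -67339.444 m; Y = (N+h)·cosφ·sinλ = 1811749.843 m; Z = (N(1−e²)+h)·sinφ = 6094532.971 m.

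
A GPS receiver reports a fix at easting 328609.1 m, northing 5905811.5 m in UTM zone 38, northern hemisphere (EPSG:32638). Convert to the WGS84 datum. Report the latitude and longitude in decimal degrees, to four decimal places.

Zone 38N: λ₀ = 45°, k₀ = 0.9996, false easting 500000 m.
Meridian distance M = (N − FN)/k₀ = 5908174.8 m.
Inverse transverse Mercator on WGS84 gives φ = 53.27380034°, λ = 42.42960013°.

lat 53.2738°, lon 42.4296°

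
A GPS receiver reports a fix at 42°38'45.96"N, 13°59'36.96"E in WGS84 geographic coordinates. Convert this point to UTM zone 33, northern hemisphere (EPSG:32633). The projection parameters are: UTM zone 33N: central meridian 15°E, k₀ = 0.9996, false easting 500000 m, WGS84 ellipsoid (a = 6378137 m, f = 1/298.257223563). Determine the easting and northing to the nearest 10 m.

E 417500 m, N 4722010 m

Zone 33 central meridian λ₀ = 6×33 − 183 = 15°; Δλ = -1.0064°.
Transverse Mercator on WGS84 with k₀ = 0.9996 gives E = 417500.429 m, N = 4722006.910 m.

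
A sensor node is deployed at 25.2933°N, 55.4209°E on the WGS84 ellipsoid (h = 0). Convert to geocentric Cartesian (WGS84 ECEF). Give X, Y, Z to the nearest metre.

X 3274844 m, Y 4750863 m, Z 2708485 m

WGS84: a = 6378137 m, e² = 0.006694380; N(φ) = a/√(1−e²sin²φ) = 6382037.686 m.
X = (N+h)·cosφ·cosλ = 3274843.634 m; Y = (N+h)·cosφ·sinλ = 4750862.787 m; Z = (N(1−e²)+h)·sinφ = 2708485.428 m.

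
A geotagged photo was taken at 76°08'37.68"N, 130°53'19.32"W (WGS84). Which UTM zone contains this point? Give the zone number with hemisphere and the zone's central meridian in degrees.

UTM zone = ⌊(λ + 180)/6⌋ + 1; -130.8887° ∈ [-132°, -126°) → zone 9.
Hemisphere: N (φ ≥ 0).
Central meridian λ₀ = 6×9 − 183 = -129°.

Zone 9N, central meridian -129°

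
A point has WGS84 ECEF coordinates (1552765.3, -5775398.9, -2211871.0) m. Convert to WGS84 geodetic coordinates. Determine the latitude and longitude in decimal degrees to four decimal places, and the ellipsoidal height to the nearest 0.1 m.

λ = atan2(Y, X) = -74.95139959°; p = √(X²+Y²) = 5980494.3 m.
Bowring's method on WGS84 (a = 6378137 m, b = 6356752.314 m) gives φ = -20.42229986°, h = 863.979 m.

lat -20.4223°, lon -74.9514°, h 864.0 m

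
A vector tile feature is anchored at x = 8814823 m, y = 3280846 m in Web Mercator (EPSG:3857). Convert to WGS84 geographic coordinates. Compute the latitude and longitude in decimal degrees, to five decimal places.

R = 6378137 m. λ = x/R = 79.18490228°.
φ = 2·arctan(exp(y/R)) − 90° = 2·arctan(1.67262) − 90° = 28.25250220°.

lat 28.25250°, lon 79.18490°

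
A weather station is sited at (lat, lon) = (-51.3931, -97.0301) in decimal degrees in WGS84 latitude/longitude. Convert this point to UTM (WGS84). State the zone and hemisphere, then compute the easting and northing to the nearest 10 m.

Zone 14S: E 637050 m, N 4304620 m

Longitude -97.0301° lies in the 6° band [-102°, -96°), giving zone 14; latitude is south of the equator, so 14S.
Zone 14 central meridian λ₀ = 6×14 − 183 = -99°; Δλ = +1.9699°.
Transverse Mercator on WGS84 with k₀ = 0.9996 gives E = 637049.853 m, N = 4304618.042 m.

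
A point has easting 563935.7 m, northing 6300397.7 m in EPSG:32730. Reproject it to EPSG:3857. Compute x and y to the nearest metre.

x -257393 m, y -3953040 m

Unproject from UTM 30S (λ₀ = -3°) → φ = -33.43390034°, λ = -2.31219981°.
Web Mercator (R = 6378137 m): x = -257392.905 m, y = -3953039.616 m.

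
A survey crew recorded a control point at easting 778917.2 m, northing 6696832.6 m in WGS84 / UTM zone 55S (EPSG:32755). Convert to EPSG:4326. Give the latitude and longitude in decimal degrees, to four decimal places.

Zone 55S: λ₀ = 147°, k₀ = 0.9996, false easting 500000 m, false northing 10000000 m.
Meridian distance M = (N − FN)/k₀ = -3304489.2 m.
Inverse transverse Mercator on WGS84 gives φ = -29.82750010°, λ = 149.88630032°.

lat -29.8275°, lon 149.8863°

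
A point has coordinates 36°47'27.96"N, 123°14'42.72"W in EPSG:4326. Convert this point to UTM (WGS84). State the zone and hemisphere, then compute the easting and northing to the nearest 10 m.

Longitude -123.2452° lies in the 6° band [-126°, -120°), giving zone 10; latitude is north of the equator, so 10N.
Zone 10 central meridian λ₀ = 6×10 − 183 = -123°; Δλ = -0.2452°.
Transverse Mercator on WGS84 with k₀ = 0.9996 gives E = 478123.510 m, N = 4071726.858 m.

Zone 10N: E 478120 m, N 4071730 m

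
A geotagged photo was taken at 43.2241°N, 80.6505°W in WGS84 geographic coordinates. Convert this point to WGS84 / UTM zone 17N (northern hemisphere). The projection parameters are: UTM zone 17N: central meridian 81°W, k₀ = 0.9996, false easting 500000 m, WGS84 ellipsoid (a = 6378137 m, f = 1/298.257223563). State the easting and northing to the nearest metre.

Zone 17 central meridian λ₀ = 6×17 − 183 = -81°; Δλ = +0.3495°.
Transverse Mercator on WGS84 with k₀ = 0.9996 gives E = 528383.432 m, N = 4785760.496 m.

E 528383 m, N 4785760 m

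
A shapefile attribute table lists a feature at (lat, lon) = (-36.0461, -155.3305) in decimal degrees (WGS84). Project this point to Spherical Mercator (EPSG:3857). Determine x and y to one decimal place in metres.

x -17291312.2 m, y -4306966.5 m

Web Mercator is spherical with R = a = 6378137 m.
x = R·λ = 6378137 × -2.711028654 = -17291312.165 m.
y = R·ln tan(π/4 + φ/2) = 6378137 × -0.675270305 = -4306966.516 m.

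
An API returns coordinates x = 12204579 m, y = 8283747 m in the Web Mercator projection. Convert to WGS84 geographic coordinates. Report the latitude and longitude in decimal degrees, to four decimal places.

lat 59.4749°, lon 109.6356°

R = 6378137 m. λ = x/R = 109.63559852°.
φ = 2·arctan(exp(y/R)) − 90° = 2·arctan(3.66479) − 90° = 59.47490121°.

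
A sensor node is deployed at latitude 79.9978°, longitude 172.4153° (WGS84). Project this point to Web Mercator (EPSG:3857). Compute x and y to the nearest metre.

Web Mercator is spherical with R = a = 6378137 m.
x = R·λ = 6378137 × 3.009214666 = 19193183.401 m.
y = R·ln tan(π/4 + φ/2) = 6378137 × 2.436024957 = 15537300.910 m.

x 19193183 m, y 15537301 m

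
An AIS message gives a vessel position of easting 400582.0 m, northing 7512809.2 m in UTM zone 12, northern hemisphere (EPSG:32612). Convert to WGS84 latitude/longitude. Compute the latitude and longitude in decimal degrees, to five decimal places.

Zone 12N: λ₀ = -111°, k₀ = 0.9996, false easting 500000 m.
Meridian distance M = (N − FN)/k₀ = 7515815.5 m.
Inverse transverse Mercator on WGS84 gives φ = 67.71349997°, λ = -113.34960080°.

lat 67.71350°, lon -113.34960°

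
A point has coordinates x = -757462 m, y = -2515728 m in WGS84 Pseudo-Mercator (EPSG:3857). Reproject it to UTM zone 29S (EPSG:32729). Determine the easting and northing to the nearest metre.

E 726616 m, N 7561669 m

Web Mercator inverse (R = 6378137 m) → φ = -22.03500065°, λ = -6.80439692°.
UTM 29S forward: E = 726616.474 m, N = 7561669.392 m.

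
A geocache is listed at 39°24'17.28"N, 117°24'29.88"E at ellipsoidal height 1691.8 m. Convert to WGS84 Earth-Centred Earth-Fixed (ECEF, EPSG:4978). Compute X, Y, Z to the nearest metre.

X -2272287 m, Y 4382131 m, Z 4028216 m

WGS84: a = 6378137 m, e² = 0.006694380; N(φ) = a/√(1−e²sin²φ) = 6386757.278 m.
X = (N+h)·cosφ·cosλ = -2272286.520 m; Y = (N+h)·cosφ·sinλ = 4382131.249 m; Z = (N(1−e²)+h)·sinφ = 4028216.201 m.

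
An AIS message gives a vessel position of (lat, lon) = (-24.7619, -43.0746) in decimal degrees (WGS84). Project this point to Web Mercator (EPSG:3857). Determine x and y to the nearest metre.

Web Mercator is spherical with R = a = 6378137 m.
x = R·λ = 6378137 × -0.751793594 = -4795042.538 m.
y = R·ln tan(π/4 + φ/2) = 6378137 × -0.446294524 = -2846527.619 m.

x -4795043 m, y -2846528 m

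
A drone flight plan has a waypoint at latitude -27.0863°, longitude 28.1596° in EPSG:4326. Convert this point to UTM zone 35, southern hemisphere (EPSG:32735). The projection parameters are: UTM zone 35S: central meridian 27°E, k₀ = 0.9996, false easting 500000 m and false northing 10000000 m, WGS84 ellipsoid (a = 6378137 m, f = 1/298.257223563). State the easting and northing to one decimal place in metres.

Zone 35 central meridian λ₀ = 6×35 − 183 = 27°; Δλ = +1.1596°.
Transverse Mercator on WGS84 with k₀ = 0.9996 gives E = 614966.603 m, N = 7003476.402 m.

E 614966.6 m, N 7003476.4 m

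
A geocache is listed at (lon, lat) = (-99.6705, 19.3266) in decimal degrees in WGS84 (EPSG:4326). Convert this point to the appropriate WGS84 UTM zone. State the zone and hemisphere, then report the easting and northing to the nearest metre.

Zone 14N: E 429568 m, N 2137102 m

Longitude -99.6705° lies in the 6° band [-102°, -96°), giving zone 14; latitude is north of the equator, so 14N.
Zone 14 central meridian λ₀ = 6×14 − 183 = -99°; Δλ = -0.6705°.
Transverse Mercator on WGS84 with k₀ = 0.9996 gives E = 429567.507 m, N = 2137102.057 m.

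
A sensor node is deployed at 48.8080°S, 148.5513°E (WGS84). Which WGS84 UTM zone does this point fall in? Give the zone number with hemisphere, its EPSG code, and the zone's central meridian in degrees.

Zone 55S (EPSG:32755), central meridian 147°

UTM zone = ⌊(λ + 180)/6⌋ + 1; 148.5513° ∈ [144°, 150°) → zone 55.
Hemisphere: S (φ < 0).
Central meridian λ₀ = 6×55 − 183 = 147°.
EPSG code: 32755.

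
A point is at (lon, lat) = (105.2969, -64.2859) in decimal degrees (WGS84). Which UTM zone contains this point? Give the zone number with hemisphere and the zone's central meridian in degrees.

Zone 48S, central meridian 105°

UTM zone = ⌊(λ + 180)/6⌋ + 1; 105.2969° ∈ [102°, 108°) → zone 48.
Hemisphere: S (φ < 0).
Central meridian λ₀ = 6×48 − 183 = 105°.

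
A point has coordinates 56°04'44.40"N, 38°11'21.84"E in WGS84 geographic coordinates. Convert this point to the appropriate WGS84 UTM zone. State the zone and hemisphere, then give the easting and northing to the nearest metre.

Longitude 38.1894° lies in the 6° band [36°, 42°), giving zone 37; latitude is north of the equator, so 37N.
Zone 37 central meridian λ₀ = 6×37 − 183 = 39°; Δλ = -0.8106°.
Transverse Mercator on WGS84 with k₀ = 0.9996 gives E = 449548.458 m, N = 6215168.284 m.

Zone 37N: E 449548 m, N 6215168 m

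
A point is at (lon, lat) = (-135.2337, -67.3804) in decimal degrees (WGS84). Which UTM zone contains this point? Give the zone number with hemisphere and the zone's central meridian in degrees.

UTM zone = ⌊(λ + 180)/6⌋ + 1; -135.2337° ∈ [-138°, -132°) → zone 8.
Hemisphere: S (φ < 0).
Central meridian λ₀ = 6×8 − 183 = -135°.

Zone 8S, central meridian -135°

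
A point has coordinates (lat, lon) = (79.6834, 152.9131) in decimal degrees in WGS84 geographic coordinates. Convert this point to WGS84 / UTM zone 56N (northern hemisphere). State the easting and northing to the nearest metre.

E 498263 m, N 8846250 m

Zone 56 central meridian λ₀ = 6×56 − 183 = 153°; Δλ = -0.0869°.
Transverse Mercator on WGS84 with k₀ = 0.9996 gives E = 498262.626 m, N = 8846250.057 m.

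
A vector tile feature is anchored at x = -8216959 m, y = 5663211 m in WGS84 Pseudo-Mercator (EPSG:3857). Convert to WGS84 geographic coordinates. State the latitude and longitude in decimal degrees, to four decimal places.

lat 45.2642°, lon -73.8142°

R = 6378137 m. λ = x/R = -73.81419859°.
φ = 2·arctan(exp(y/R)) − 90° = 2·arctan(2.43005) − 90° = 45.26420184°.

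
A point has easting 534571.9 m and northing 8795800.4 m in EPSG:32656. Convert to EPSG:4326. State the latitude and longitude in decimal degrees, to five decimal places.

Zone 56N: λ₀ = 153°, k₀ = 0.9996, false easting 500000 m.
Meridian distance M = (N − FN)/k₀ = 8799320.1 m.
Inverse transverse Mercator on WGS84 gives φ = 79.22699994°, λ = 154.65700039°.

lat 79.22700°, lon 154.65700°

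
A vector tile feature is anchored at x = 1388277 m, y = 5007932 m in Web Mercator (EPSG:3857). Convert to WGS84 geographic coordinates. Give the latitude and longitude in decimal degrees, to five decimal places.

lat 40.97010°, lon 12.47110°

R = 6378137 m. λ = x/R = 12.47110448°.
φ = 2·arctan(exp(y/R)) − 90° = 2·arctan(2.19278) − 90° = 40.97009715°.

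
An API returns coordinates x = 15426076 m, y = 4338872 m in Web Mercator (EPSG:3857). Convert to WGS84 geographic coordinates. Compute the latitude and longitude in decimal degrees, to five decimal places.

R = 6378137 m. λ = x/R = 138.57479845°.
φ = 2·arctan(exp(y/R)) − 90° = 2·arctan(1.97442) − 90° = 36.27749686°.

lat 36.27750°, lon 138.57480°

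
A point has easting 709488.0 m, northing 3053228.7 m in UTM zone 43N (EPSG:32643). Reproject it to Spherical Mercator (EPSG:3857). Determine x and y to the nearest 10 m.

x 8585220 m, y 3196980 m

Unproject from UTM 43N (λ₀ = 75°) → φ = 27.58679986°, λ = 77.12230015°.
Web Mercator (R = 6378137 m): x = 8585215.181 m, y = 3196977.881 m.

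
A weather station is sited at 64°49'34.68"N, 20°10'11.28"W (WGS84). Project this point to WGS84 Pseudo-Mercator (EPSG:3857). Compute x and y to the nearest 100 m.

Web Mercator is spherical with R = a = 6378137 m.
x = R·λ = 6378137 × -0.352029419 = -2245291.865 m.
y = R·ln tan(π/4 + φ/2) = 6378137 × 1.499303980 = 9562766.192 m.

x -2245300 m, y 9562800 m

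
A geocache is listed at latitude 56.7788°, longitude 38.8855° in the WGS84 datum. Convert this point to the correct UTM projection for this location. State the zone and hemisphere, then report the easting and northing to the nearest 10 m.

Zone 37N: E 493000 m, N 6292770 m

Longitude 38.8855° lies in the 6° band [36°, 42°), giving zone 37; latitude is north of the equator, so 37N.
Zone 37 central meridian λ₀ = 6×37 − 183 = 39°; Δλ = -0.1145°.
Transverse Mercator on WGS84 with k₀ = 0.9996 gives E = 493003.154 m, N = 6292769.257 m.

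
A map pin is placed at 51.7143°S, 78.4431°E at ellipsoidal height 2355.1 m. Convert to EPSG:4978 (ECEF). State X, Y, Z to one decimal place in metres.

X 793634.9 m, Y 3881107.4 m, Z -4985018.7 m

WGS84: a = 6378137 m, e² = 0.006694380; N(φ) = a/√(1−e²sin²φ) = 6391331.204 m.
X = (N+h)·cosφ·cosλ = 793634.867 m; Y = (N+h)·cosφ·sinλ = 3881107.356 m; Z = (N(1−e²)+h)·sinφ = -4985018.729 m.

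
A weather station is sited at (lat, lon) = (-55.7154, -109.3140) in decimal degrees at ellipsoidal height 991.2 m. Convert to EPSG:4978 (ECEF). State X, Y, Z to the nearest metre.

WGS84: a = 6378137 m, e² = 0.006694380; N(φ) = a/√(1−e²sin²φ) = 6392761.755 m.
X = (N+h)·cosφ·cosλ = -1191219.961 m; Y = (N+h)·cosφ·sinλ = -3398927.593 m; Z = (N(1−e²)+h)·sinφ = -5247476.817 m.

X -1191220 m, Y -3398928 m, Z -5247477 m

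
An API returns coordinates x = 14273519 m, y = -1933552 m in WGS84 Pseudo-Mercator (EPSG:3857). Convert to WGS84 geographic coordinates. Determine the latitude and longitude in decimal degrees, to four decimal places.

lat -17.1093°, lon 128.2212°

R = 6378137 m. λ = x/R = 128.22120276°.
φ = 2·arctan(exp(y/R)) − 90° = 2·arctan(0.73849) − 90° = -17.10930067°.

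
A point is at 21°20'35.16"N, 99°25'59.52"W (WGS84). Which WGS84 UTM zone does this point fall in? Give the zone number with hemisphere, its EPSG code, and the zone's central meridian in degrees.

UTM zone = ⌊(λ + 180)/6⌋ + 1; -99.4332° ∈ [-102°, -96°) → zone 14.
Hemisphere: N (φ ≥ 0).
Central meridian λ₀ = 6×14 − 183 = -99°.
EPSG code: 32614.

Zone 14N (EPSG:32614), central meridian -99°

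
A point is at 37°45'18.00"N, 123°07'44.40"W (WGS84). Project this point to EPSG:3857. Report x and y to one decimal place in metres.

x -13706657.6 m, y 4544873.1 m

Web Mercator is spherical with R = a = 6378137 m.
x = R·λ = 6378137 × -2.149006455 = -13706657.582 m.
y = R·ln tan(π/4 + φ/2) = 6378137 × 0.712570631 = 4544873.110 m.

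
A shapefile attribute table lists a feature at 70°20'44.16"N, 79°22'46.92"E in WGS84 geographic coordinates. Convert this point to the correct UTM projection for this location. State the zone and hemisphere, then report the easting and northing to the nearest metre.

Longitude 79.3797° lies in the 6° band [78°, 84°), giving zone 44; latitude is north of the equator, so 44N.
Zone 44 central meridian λ₀ = 6×44 − 183 = 81°; Δλ = -1.6203°.
Transverse Mercator on WGS84 with k₀ = 0.9996 gives E = 439182.684 m, N = 7805224.209 m.

Zone 44N: E 439183 m, N 7805224 m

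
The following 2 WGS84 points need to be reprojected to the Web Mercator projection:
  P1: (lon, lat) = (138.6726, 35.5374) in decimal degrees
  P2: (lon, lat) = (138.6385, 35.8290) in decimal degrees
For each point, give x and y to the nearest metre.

P1: x 15436963 m, y 4237154 m; P2: x 15433167 m, y 4277117 m

Web Mercator: x = R·λ, y = R·ln tan(π/4+φ/2), R = 6378137 m.
P1 (35.5374°, 138.6726°) → (15436963.219, 4237153.607) m.
P2 (35.8290°, 138.6385°) → (15433167.224, 4277117.474) m.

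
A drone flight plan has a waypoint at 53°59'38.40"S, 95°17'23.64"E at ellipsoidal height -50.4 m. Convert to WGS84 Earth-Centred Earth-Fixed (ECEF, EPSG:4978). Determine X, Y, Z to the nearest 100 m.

WGS84: a = 6378137 m, e² = 0.006694380; N(φ) = a/√(1−e²sin²φ) = 6392153.940 m.
X = (N+h)·cosφ·cosλ = -346443.753 m; Y = (N+h)·cosφ·sinλ = 3741721.428 m; Z = (N(1−e²)+h)·sinφ = -5136310.491 m.

X -346400 m, Y 3741700 m, Z -5136300 m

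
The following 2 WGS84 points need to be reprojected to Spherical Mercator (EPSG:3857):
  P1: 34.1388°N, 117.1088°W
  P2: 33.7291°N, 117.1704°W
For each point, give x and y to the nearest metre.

P1: x -13036492 m, y 4047455 m; P2: x -13043349 m, y 3992485 m

Web Mercator: x = R·λ, y = R·ln tan(π/4+φ/2), R = 6378137 m.
P1 (34.1388°, -117.1088°) → (-13036491.983, 4047454.737) m.
P2 (33.7291°, -117.1704°) → (-13043349.264, 3992484.520) m.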